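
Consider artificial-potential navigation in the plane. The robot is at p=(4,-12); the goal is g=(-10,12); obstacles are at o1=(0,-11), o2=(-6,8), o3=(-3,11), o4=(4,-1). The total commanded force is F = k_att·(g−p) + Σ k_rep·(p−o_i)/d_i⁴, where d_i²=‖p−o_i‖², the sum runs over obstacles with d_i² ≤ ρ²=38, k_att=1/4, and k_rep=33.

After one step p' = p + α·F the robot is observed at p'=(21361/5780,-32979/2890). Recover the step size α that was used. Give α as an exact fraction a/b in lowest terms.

F_att = 1/4·(g−p) = 1/4·(-14,24) = (-3.5000,6.0000)
o1: d²=17 ≤ ρ²=38; F_rep = 33·(4,-1)/17² = (0.4567,-0.1142)
o2: d²=500 > ρ²=38 → inactive
o3: d²=578 > ρ²=38 → inactive
o4: d²=121 > ρ²=38 → inactive
F = F_att + ΣF_rep = (-3.0433,5.8858)
Δp = p'−p = (-0.3043,0.5886); α = Δx/Fx = (-1759/5780) / (-1759/578) = 1/10
check: Δy/Fy = (1701/2890) / (1701/289) = 1/10 ✓

α = 1/10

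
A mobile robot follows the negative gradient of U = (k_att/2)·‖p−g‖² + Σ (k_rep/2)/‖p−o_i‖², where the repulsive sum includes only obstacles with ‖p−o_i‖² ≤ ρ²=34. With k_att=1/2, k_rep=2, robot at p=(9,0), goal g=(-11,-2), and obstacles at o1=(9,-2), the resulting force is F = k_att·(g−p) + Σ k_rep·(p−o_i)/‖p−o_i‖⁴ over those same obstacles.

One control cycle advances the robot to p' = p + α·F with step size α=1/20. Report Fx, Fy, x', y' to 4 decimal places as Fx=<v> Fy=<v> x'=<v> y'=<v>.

Fx=-10.0000 Fy=-0.7500 x'=8.5000 y'=-0.0375

F_att = 1/2·(g−p) = 1/2·(-20,-2) = (-10.0000,-1.0000)
o1: d²=4 ≤ ρ²=34; F_rep = 2·(0,2)/4² = (0.0000,0.2500)
F = F_att + ΣF_rep = (-10.0000,-0.7500)
p' = p + 1/20·F = (8.5000,-0.0375)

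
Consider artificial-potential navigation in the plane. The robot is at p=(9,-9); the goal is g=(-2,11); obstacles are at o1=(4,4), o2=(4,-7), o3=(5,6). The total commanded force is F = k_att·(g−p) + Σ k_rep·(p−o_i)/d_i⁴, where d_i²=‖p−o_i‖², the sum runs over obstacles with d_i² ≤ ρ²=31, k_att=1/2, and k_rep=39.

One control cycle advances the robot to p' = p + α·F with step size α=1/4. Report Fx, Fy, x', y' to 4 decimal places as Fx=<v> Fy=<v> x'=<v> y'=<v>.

Fx=-5.2681 Fy=9.9073 x'=7.6830 y'=-6.5232

F_att = 1/2·(g−p) = 1/2·(-11,20) = (-5.5000,10.0000)
o1: d²=194 > ρ²=31 → inactive
o2: d²=29 ≤ ρ²=31; F_rep = 39·(5,-2)/29² = (0.2319,-0.0927)
o3: d²=241 > ρ²=31 → inactive
F = F_att + ΣF_rep = (-5.2681,9.9073)
p' = p + 1/4·F = (7.6830,-6.5232)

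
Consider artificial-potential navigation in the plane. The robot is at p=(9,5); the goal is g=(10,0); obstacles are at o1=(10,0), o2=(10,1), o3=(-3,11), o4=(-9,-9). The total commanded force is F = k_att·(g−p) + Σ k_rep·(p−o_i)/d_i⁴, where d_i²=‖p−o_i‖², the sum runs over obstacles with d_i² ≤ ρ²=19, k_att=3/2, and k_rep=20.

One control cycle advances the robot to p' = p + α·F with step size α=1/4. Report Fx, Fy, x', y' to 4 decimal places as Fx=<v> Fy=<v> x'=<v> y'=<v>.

Fx=1.4308 Fy=-7.2232 x'=9.3577 y'=3.1942

F_att = 3/2·(g−p) = 3/2·(1,-5) = (1.5000,-7.5000)
o1: d²=26 > ρ²=19 → inactive
o2: d²=17 ≤ ρ²=19; F_rep = 20·(-1,4)/17² = (-0.0692,0.2768)
o3: d²=180 > ρ²=19 → inactive
o4: d²=520 > ρ²=19 → inactive
F = F_att + ΣF_rep = (1.4308,-7.2232)
p' = p + 1/4·F = (9.3577,3.1942)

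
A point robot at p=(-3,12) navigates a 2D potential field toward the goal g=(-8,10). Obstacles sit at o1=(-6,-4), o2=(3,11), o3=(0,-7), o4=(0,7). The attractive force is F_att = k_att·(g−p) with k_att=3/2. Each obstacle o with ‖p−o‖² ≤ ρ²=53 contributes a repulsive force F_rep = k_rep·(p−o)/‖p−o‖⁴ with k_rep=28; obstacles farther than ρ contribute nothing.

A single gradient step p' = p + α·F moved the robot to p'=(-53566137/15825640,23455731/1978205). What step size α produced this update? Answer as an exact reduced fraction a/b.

F_att = 3/2·(g−p) = 3/2·(-5,-2) = (-7.5000,-3.0000)
o1: d²=265 > ρ²=53 → inactive
o2: d²=37 ≤ ρ²=53; F_rep = 28·(-6,1)/37² = (-0.1227,0.0205)
o3: d²=370 > ρ²=53 → inactive
o4: d²=34 ≤ ρ²=53; F_rep = 28·(-3,5)/34² = (-0.0727,0.1211)
F = F_att + ΣF_rep = (-7.6954,-2.8584)
Δp = p'−p = (-0.3848,-0.1429); α = Δx/Fx = (-6089217/15825640) / (-6089217/791282) = 1/20
check: Δy/Fy = (-282729/1978205) / (-1130916/395641) = 1/20 ✓

α = 1/20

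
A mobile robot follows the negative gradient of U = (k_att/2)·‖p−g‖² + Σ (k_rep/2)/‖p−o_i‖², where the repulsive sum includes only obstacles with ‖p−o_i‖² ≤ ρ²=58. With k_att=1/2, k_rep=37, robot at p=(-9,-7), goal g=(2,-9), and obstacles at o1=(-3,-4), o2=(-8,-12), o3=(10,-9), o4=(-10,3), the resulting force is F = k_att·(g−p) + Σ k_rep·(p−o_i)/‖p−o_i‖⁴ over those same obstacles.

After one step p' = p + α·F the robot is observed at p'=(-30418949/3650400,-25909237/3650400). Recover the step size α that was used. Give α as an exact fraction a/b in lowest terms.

α = 1/8

F_att = 1/2·(g−p) = 1/2·(11,-2) = (5.5000,-1.0000)
o1: d²=45 ≤ ρ²=58; F_rep = 37·(-6,-3)/45² = (-0.1096,-0.0548)
o2: d²=26 ≤ ρ²=58; F_rep = 37·(-1,5)/26² = (-0.0547,0.2737)
o3: d²=365 > ρ²=58 → inactive
o4: d²=101 > ρ²=58 → inactive
F = F_att + ΣF_rep = (5.3356,-0.7811)
Δp = p'−p = (0.6670,-0.0976); α = Δx/Fx = (2434651/3650400) / (2434651/456300) = 1/8
check: Δy/Fy = (-356437/3650400) / (-356437/456300) = 1/8 ✓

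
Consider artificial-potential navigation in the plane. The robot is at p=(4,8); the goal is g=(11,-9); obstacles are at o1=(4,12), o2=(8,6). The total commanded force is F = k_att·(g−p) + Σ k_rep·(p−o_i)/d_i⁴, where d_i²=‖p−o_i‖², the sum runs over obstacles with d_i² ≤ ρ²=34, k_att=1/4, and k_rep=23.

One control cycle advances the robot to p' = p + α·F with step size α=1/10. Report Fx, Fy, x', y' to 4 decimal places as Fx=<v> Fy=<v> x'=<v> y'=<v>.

F_att = 1/4·(g−p) = 1/4·(7,-17) = (1.7500,-4.2500)
o1: d²=16 ≤ ρ²=34; F_rep = 23·(0,-4)/16² = (0.0000,-0.3594)
o2: d²=20 ≤ ρ²=34; F_rep = 23·(-4,2)/20² = (-0.2300,0.1150)
F = F_att + ΣF_rep = (1.5200,-4.4944)
p' = p + 1/10·F = (4.1520,7.5506)

Fx=1.5200 Fy=-4.4944 x'=4.1520 y'=7.5506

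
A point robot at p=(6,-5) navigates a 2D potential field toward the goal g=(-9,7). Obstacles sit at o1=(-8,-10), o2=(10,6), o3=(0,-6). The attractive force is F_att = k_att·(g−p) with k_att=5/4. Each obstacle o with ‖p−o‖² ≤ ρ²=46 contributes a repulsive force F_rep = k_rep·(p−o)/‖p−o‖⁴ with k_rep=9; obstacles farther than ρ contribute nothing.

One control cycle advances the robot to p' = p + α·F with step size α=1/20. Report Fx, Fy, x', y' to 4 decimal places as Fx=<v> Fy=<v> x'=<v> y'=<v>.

Fx=-18.7106 Fy=15.0066 x'=5.0645 y'=-4.2497

F_att = 5/4·(g−p) = 5/4·(-15,12) = (-18.7500,15.0000)
o1: d²=221 > ρ²=46 → inactive
o2: d²=137 > ρ²=46 → inactive
o3: d²=37 ≤ ρ²=46; F_rep = 9·(6,1)/37² = (0.0394,0.0066)
F = F_att + ΣF_rep = (-18.7106,15.0066)
p' = p + 1/20·F = (5.0645,-4.2497)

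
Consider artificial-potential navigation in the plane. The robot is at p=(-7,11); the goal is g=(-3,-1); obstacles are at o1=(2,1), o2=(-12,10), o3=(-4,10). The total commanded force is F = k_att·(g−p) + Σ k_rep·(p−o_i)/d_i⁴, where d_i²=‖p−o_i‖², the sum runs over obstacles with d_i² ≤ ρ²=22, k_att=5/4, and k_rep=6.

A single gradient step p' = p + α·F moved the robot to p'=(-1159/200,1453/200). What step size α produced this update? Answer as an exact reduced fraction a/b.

F_att = 5/4·(g−p) = 5/4·(4,-12) = (5.0000,-15.0000)
o1: d²=181 > ρ²=22 → inactive
o2: d²=26 > ρ²=22 → inactive
o3: d²=10 ≤ ρ²=22; F_rep = 6·(-3,1)/10² = (-0.1800,0.0600)
F = F_att + ΣF_rep = (4.8200,-14.9400)
Δp = p'−p = (1.2050,-3.7350); α = Δx/Fx = (241/200) / (241/50) = 1/4
check: Δy/Fy = (-747/200) / (-747/50) = 1/4 ✓

α = 1/4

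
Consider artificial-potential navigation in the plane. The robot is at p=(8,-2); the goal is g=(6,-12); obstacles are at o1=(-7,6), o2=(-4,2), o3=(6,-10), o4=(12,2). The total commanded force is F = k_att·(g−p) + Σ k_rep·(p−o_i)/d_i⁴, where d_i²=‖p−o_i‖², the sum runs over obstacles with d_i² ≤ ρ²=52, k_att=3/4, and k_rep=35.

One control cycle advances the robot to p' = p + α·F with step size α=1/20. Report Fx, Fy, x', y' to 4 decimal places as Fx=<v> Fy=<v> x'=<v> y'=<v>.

Fx=-1.6367 Fy=-7.6367 x'=7.9182 y'=-2.3818

F_att = 3/4·(g−p) = 3/4·(-2,-10) = (-1.5000,-7.5000)
o1: d²=289 > ρ²=52 → inactive
o2: d²=160 > ρ²=52 → inactive
o3: d²=68 > ρ²=52 → inactive
o4: d²=32 ≤ ρ²=52; F_rep = 35·(-4,-4)/32² = (-0.1367,-0.1367)
F = F_att + ΣF_rep = (-1.6367,-7.6367)
p' = p + 1/20·F = (7.9182,-2.3818)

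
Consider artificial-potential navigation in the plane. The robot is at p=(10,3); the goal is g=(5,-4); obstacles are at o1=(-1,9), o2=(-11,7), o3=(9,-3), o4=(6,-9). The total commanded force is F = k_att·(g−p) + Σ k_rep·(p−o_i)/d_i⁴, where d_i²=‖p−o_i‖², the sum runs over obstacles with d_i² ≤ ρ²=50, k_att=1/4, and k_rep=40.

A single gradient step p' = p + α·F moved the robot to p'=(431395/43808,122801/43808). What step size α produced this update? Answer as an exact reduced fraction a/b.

F_att = 1/4·(g−p) = 1/4·(-5,-7) = (-1.2500,-1.7500)
o1: d²=157 > ρ²=50 → inactive
o2: d²=457 > ρ²=50 → inactive
o3: d²=37 ≤ ρ²=50; F_rep = 40·(1,6)/37² = (0.0292,0.1753)
o4: d²=160 > ρ²=50 → inactive
F = F_att + ΣF_rep = (-1.2208,-1.5747)
Δp = p'−p = (-0.1526,-0.1968); α = Δx/Fx = (-6685/43808) / (-6685/5476) = 1/8
check: Δy/Fy = (-8623/43808) / (-8623/5476) = 1/8 ✓

α = 1/8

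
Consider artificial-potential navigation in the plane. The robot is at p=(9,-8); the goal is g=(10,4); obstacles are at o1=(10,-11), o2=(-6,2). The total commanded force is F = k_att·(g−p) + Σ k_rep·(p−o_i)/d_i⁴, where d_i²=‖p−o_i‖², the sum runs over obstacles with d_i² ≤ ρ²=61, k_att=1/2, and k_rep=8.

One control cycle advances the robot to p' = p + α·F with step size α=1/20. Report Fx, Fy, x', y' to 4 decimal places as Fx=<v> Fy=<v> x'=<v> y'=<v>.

Fx=0.4200 Fy=6.2400 x'=9.0210 y'=-7.6880

F_att = 1/2·(g−p) = 1/2·(1,12) = (0.5000,6.0000)
o1: d²=10 ≤ ρ²=61; F_rep = 8·(-1,3)/10² = (-0.0800,0.2400)
o2: d²=325 > ρ²=61 → inactive
F = F_att + ΣF_rep = (0.4200,6.2400)
p' = p + 1/20·F = (9.0210,-7.6880)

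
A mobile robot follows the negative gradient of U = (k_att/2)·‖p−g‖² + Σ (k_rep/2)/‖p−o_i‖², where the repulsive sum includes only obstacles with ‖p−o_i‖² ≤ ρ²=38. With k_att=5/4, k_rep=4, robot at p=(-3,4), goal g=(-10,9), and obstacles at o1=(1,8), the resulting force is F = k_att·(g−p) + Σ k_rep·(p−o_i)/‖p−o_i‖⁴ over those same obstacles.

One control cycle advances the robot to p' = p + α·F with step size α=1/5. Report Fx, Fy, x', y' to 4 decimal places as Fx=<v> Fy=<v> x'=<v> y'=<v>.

F_att = 5/4·(g−p) = 5/4·(-7,5) = (-8.7500,6.2500)
o1: d²=32 ≤ ρ²=38; F_rep = 4·(-4,-4)/32² = (-0.0156,-0.0156)
F = F_att + ΣF_rep = (-8.7656,6.2344)
p' = p + 1/5·F = (-4.7531,5.2469)

Fx=-8.7656 Fy=6.2344 x'=-4.7531 y'=5.2469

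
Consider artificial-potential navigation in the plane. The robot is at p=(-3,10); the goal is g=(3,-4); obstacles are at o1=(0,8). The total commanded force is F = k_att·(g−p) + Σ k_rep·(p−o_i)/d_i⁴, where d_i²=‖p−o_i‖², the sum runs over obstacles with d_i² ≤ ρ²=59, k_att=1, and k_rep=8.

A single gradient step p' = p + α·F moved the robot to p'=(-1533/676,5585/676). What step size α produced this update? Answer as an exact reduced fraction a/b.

α = 1/8

F_att = 1·(g−p) = 1·(6,-14) = (6.0000,-14.0000)
o1: d²=13 ≤ ρ²=59; F_rep = 8·(-3,2)/13² = (-0.1420,0.0947)
F = F_att + ΣF_rep = (5.8580,-13.9053)
Δp = p'−p = (0.7322,-1.7382); α = Δx/Fx = (495/676) / (990/169) = 1/8
check: Δy/Fy = (-1175/676) / (-2350/169) = 1/8 ✓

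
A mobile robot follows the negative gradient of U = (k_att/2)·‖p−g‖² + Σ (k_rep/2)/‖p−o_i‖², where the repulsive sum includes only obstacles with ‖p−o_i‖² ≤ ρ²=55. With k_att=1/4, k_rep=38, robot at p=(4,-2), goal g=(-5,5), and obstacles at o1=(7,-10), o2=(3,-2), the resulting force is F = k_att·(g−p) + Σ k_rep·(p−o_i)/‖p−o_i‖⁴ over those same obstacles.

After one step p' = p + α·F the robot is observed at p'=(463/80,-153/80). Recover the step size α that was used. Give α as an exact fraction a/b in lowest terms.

F_att = 1/4·(g−p) = 1/4·(-9,7) = (-2.2500,1.7500)
o1: d²=73 > ρ²=55 → inactive
o2: d²=1 ≤ ρ²=55; F_rep = 38·(1,0)/1² = (38.0000,0.0000)
F = F_att + ΣF_rep = (35.7500,1.7500)
Δp = p'−p = (1.7875,0.0875); α = Δx/Fx = (143/80) / (143/4) = 1/20
check: Δy/Fy = (7/80) / (7/4) = 1/20 ✓

α = 1/20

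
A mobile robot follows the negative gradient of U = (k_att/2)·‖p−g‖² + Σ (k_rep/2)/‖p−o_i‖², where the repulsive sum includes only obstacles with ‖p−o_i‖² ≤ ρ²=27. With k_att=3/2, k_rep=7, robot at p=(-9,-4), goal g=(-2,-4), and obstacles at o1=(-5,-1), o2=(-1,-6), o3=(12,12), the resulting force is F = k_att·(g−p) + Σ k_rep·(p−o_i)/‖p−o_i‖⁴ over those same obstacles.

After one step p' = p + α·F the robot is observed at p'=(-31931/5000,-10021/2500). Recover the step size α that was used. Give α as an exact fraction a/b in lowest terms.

α = 1/4

F_att = 3/2·(g−p) = 3/2·(7,0) = (10.5000,0.0000)
o1: d²=25 ≤ ρ²=27; F_rep = 7·(-4,-3)/25² = (-0.0448,-0.0336)
o2: d²=68 > ρ²=27 → inactive
o3: d²=697 > ρ²=27 → inactive
F = F_att + ΣF_rep = (10.4552,-0.0336)
Δp = p'−p = (2.6138,-0.0084); α = Δx/Fx = (13069/5000) / (13069/1250) = 1/4
check: Δy/Fy = (-21/2500) / (-21/625) = 1/4 ✓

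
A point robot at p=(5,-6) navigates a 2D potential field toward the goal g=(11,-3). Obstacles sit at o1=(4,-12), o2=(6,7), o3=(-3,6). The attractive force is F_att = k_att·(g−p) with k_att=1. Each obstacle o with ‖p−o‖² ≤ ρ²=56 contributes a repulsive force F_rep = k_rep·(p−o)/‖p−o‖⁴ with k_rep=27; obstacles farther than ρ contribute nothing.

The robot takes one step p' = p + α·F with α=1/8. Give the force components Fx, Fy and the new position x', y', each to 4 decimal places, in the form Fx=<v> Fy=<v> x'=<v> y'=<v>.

F_att = 1·(g−p) = 1·(6,3) = (6.0000,3.0000)
o1: d²=37 ≤ ρ²=56; F_rep = 27·(1,6)/37² = (0.0197,0.1183)
o2: d²=170 > ρ²=56 → inactive
o3: d²=208 > ρ²=56 → inactive
F = F_att + ΣF_rep = (6.0197,3.1183)
p' = p + 1/8·F = (5.7525,-5.6102)

Fx=6.0197 Fy=3.1183 x'=5.7525 y'=-5.6102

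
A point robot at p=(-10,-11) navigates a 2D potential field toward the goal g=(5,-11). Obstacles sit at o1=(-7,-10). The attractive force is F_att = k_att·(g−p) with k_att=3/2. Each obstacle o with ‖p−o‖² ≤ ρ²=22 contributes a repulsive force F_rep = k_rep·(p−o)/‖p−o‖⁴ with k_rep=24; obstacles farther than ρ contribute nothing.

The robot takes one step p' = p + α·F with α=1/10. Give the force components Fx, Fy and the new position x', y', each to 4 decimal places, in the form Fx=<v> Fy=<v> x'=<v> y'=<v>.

Fx=21.7800 Fy=-0.2400 x'=-7.8220 y'=-11.0240

F_att = 3/2·(g−p) = 3/2·(15,0) = (22.5000,0.0000)
o1: d²=10 ≤ ρ²=22; F_rep = 24·(-3,-1)/10² = (-0.7200,-0.2400)
F = F_att + ΣF_rep = (21.7800,-0.2400)
p' = p + 1/10·F = (-7.8220,-11.0240)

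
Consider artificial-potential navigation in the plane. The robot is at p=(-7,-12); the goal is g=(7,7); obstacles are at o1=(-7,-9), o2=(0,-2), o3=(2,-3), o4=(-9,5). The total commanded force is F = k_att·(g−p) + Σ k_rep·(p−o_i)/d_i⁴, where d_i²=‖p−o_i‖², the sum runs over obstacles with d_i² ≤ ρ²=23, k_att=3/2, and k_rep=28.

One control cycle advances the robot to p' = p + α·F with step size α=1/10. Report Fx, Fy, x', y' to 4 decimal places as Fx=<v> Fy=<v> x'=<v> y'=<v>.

Fx=21.0000 Fy=27.4630 x'=-4.9000 y'=-9.2537

F_att = 3/2·(g−p) = 3/2·(14,19) = (21.0000,28.5000)
o1: d²=9 ≤ ρ²=23; F_rep = 28·(0,-3)/9² = (0.0000,-1.0370)
o2: d²=149 > ρ²=23 → inactive
o3: d²=162 > ρ²=23 → inactive
o4: d²=293 > ρ²=23 → inactive
F = F_att + ΣF_rep = (21.0000,27.4630)
p' = p + 1/10·F = (-4.9000,-9.2537)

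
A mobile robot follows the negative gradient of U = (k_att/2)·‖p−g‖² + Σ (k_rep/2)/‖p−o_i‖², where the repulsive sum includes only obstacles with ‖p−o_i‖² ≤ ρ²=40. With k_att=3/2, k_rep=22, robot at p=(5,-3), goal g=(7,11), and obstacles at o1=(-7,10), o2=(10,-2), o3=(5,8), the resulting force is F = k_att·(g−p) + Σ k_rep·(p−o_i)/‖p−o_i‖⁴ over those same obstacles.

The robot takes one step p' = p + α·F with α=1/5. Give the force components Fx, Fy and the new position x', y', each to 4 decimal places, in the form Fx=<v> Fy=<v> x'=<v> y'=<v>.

Fx=2.8373 Fy=20.9675 x'=5.5675 y'=1.1935

F_att = 3/2·(g−p) = 3/2·(2,14) = (3.0000,21.0000)
o1: d²=313 > ρ²=40 → inactive
o2: d²=26 ≤ ρ²=40; F_rep = 22·(-5,-1)/26² = (-0.1627,-0.0325)
o3: d²=121 > ρ²=40 → inactive
F = F_att + ΣF_rep = (2.8373,20.9675)
p' = p + 1/5·F = (5.5675,1.1935)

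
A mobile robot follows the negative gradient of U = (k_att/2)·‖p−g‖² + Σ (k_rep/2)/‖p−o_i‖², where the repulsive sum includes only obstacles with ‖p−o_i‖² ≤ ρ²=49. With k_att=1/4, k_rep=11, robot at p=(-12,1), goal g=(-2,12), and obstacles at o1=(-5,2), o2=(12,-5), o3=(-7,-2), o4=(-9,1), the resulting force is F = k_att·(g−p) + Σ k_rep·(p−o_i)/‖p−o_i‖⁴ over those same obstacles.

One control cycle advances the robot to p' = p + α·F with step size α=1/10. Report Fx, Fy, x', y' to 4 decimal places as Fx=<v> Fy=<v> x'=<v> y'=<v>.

Fx=2.0450 Fy=2.7785 x'=-11.7955 y'=1.2779

F_att = 1/4·(g−p) = 1/4·(10,11) = (2.5000,2.7500)
o1: d²=50 > ρ²=49 → inactive
o2: d²=612 > ρ²=49 → inactive
o3: d²=34 ≤ ρ²=49; F_rep = 11·(-5,3)/34² = (-0.0476,0.0285)
o4: d²=9 ≤ ρ²=49; F_rep = 11·(-3,0)/9² = (-0.4074,0.0000)
F = F_att + ΣF_rep = (2.0450,2.7785)
p' = p + 1/10·F = (-11.7955,1.2779)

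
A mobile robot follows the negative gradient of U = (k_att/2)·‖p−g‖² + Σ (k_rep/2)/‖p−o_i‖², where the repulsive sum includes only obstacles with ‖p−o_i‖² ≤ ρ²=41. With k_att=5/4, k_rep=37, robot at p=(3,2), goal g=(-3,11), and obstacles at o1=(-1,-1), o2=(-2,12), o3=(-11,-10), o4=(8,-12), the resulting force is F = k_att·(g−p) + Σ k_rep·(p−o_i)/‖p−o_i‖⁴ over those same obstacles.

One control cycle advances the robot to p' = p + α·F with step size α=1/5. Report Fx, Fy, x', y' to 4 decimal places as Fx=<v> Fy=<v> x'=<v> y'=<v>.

F_att = 5/4·(g−p) = 5/4·(-6,9) = (-7.5000,11.2500)
o1: d²=25 ≤ ρ²=41; F_rep = 37·(4,3)/25² = (0.2368,0.1776)
o2: d²=125 > ρ²=41 → inactive
o3: d²=340 > ρ²=41 → inactive
o4: d²=221 > ρ²=41 → inactive
F = F_att + ΣF_rep = (-7.2632,11.4276)
p' = p + 1/5·F = (1.5474,4.2855)

Fx=-7.2632 Fy=11.4276 x'=1.5474 y'=4.2855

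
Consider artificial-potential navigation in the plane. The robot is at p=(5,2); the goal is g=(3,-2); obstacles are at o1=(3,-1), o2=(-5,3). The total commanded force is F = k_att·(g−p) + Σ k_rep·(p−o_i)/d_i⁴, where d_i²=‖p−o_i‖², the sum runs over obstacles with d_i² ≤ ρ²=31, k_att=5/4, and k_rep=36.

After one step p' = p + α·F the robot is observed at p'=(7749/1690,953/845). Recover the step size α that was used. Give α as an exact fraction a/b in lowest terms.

α = 1/5

F_att = 5/4·(g−p) = 5/4·(-2,-4) = (-2.5000,-5.0000)
o1: d²=13 ≤ ρ²=31; F_rep = 36·(2,3)/13² = (0.4260,0.6391)
o2: d²=101 > ρ²=31 → inactive
F = F_att + ΣF_rep = (-2.0740,-4.3609)
Δp = p'−p = (-0.4148,-0.8722); α = Δx/Fx = (-701/1690) / (-701/338) = 1/5
check: Δy/Fy = (-737/845) / (-737/169) = 1/5 ✓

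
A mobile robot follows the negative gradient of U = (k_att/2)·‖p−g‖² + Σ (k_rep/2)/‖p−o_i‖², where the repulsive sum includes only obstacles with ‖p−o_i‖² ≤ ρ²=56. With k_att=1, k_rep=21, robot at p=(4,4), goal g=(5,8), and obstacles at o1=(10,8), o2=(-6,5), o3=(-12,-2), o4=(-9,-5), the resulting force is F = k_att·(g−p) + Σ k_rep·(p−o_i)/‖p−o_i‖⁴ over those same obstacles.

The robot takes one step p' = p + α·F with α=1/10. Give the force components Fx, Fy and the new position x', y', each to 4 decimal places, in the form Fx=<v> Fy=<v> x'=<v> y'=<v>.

Fx=0.9534 Fy=3.9689 x'=4.0953 y'=4.3969

F_att = 1·(g−p) = 1·(1,4) = (1.0000,4.0000)
o1: d²=52 ≤ ρ²=56; F_rep = 21·(-6,-4)/52² = (-0.0466,-0.0311)
o2: d²=101 > ρ²=56 → inactive
o3: d²=292 > ρ²=56 → inactive
o4: d²=250 > ρ²=56 → inactive
F = F_att + ΣF_rep = (0.9534,3.9689)
p' = p + 1/10·F = (4.0953,4.3969)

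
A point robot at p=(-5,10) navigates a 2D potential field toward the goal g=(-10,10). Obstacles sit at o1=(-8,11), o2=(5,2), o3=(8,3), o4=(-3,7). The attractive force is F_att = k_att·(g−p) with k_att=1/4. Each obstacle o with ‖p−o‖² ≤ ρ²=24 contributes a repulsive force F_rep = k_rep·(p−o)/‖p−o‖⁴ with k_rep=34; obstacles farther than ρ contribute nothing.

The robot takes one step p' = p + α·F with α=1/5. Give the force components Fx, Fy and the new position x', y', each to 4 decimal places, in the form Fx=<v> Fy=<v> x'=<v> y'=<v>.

Fx=-0.6324 Fy=0.2636 x'=-5.1265 y'=10.0527

F_att = 1/4·(g−p) = 1/4·(-5,0) = (-1.2500,0.0000)
o1: d²=10 ≤ ρ²=24; F_rep = 34·(3,-1)/10² = (1.0200,-0.3400)
o2: d²=164 > ρ²=24 → inactive
o3: d²=218 > ρ²=24 → inactive
o4: d²=13 ≤ ρ²=24; F_rep = 34·(-2,3)/13² = (-0.4024,0.6036)
F = F_att + ΣF_rep = (-0.6324,0.2636)
p' = p + 1/5·F = (-5.1265,10.0527)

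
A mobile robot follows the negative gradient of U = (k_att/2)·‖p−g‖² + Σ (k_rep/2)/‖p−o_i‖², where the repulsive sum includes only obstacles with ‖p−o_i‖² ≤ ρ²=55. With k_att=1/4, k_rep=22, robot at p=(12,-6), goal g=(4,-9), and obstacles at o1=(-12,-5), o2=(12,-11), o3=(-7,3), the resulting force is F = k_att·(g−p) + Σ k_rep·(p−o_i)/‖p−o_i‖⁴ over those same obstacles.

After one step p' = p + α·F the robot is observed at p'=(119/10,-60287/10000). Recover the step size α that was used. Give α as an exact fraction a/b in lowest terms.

F_att = 1/4·(g−p) = 1/4·(-8,-3) = (-2.0000,-0.7500)
o1: d²=577 > ρ²=55 → inactive
o2: d²=25 ≤ ρ²=55; F_rep = 22·(0,5)/25² = (0.0000,0.1760)
o3: d²=442 > ρ²=55 → inactive
F = F_att + ΣF_rep = (-2.0000,-0.5740)
Δp = p'−p = (-0.1000,-0.0287); α = Δx/Fx = (-1/10) / (-2) = 1/20
check: Δy/Fy = (-287/10000) / (-287/500) = 1/20 ✓

α = 1/20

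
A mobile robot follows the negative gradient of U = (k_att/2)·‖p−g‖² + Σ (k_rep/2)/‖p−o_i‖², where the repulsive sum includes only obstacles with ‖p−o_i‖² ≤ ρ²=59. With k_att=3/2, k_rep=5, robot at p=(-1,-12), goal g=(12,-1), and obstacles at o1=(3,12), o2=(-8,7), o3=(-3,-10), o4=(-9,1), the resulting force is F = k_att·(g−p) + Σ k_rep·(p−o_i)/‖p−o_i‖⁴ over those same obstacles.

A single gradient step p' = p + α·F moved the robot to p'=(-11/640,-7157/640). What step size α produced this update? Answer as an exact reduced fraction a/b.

α = 1/20

F_att = 3/2·(g−p) = 3/2·(13,11) = (19.5000,16.5000)
o1: d²=592 > ρ²=59 → inactive
o2: d²=410 > ρ²=59 → inactive
o3: d²=8 ≤ ρ²=59; F_rep = 5·(2,-2)/8² = (0.1562,-0.1562)
o4: d²=233 > ρ²=59 → inactive
F = F_att + ΣF_rep = (19.6562,16.3438)
Δp = p'−p = (0.9828,0.8172); α = Δx/Fx = (629/640) / (629/32) = 1/20
check: Δy/Fy = (523/640) / (523/32) = 1/20 ✓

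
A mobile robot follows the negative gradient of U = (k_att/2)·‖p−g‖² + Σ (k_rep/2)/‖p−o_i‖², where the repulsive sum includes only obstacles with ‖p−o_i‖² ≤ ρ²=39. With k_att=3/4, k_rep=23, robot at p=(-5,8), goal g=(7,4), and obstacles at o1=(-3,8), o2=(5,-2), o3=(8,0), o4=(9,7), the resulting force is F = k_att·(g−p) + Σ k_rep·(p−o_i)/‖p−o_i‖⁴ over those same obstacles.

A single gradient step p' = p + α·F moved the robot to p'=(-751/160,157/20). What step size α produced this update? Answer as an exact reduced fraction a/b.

F_att = 3/4·(g−p) = 3/4·(12,-4) = (9.0000,-3.0000)
o1: d²=4 ≤ ρ²=39; F_rep = 23·(-2,0)/4² = (-2.8750,0.0000)
o2: d²=200 > ρ²=39 → inactive
o3: d²=233 > ρ²=39 → inactive
o4: d²=197 > ρ²=39 → inactive
F = F_att + ΣF_rep = (6.1250,-3.0000)
Δp = p'−p = (0.3063,-0.1500); α = Δx/Fx = (49/160) / (49/8) = 1/20
check: Δy/Fy = (-3/20) / (-3) = 1/20 ✓

α = 1/20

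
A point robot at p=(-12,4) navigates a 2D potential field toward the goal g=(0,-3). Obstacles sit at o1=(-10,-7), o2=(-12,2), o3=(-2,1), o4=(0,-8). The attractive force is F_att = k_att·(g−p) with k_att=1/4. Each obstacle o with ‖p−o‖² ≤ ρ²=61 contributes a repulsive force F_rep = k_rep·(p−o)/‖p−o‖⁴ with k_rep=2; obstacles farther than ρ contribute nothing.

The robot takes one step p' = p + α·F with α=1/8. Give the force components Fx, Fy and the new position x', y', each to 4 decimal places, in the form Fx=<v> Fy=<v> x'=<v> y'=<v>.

F_att = 1/4·(g−p) = 1/4·(12,-7) = (3.0000,-1.7500)
o1: d²=125 > ρ²=61 → inactive
o2: d²=4 ≤ ρ²=61; F_rep = 2·(0,2)/4² = (0.0000,0.2500)
o3: d²=109 > ρ²=61 → inactive
o4: d²=288 > ρ²=61 → inactive
F = F_att + ΣF_rep = (3.0000,-1.5000)
p' = p + 1/8·F = (-11.6250,3.8125)

Fx=3.0000 Fy=-1.5000 x'=-11.6250 y'=3.8125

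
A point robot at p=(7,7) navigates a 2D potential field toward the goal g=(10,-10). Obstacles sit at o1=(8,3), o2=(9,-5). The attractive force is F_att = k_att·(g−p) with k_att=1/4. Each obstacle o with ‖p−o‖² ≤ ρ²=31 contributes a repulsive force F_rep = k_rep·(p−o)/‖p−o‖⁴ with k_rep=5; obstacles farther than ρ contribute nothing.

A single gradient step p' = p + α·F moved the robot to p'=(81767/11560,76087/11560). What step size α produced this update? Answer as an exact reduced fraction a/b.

F_att = 1/4·(g−p) = 1/4·(3,-17) = (0.7500,-4.2500)
o1: d²=17 ≤ ρ²=31; F_rep = 5·(-1,4)/17² = (-0.0173,0.0692)
o2: d²=148 > ρ²=31 → inactive
F = F_att + ΣF_rep = (0.7327,-4.1808)
Δp = p'−p = (0.0733,-0.4181); α = Δx/Fx = (847/11560) / (847/1156) = 1/10
check: Δy/Fy = (-4833/11560) / (-4833/1156) = 1/10 ✓

α = 1/10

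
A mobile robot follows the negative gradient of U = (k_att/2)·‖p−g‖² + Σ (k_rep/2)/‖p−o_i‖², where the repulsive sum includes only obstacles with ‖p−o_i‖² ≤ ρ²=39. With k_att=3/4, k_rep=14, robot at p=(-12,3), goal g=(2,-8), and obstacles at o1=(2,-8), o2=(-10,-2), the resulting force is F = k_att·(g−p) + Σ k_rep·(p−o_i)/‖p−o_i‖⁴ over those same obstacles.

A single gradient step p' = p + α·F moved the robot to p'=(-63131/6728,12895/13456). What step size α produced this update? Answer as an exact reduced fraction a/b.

α = 1/4

F_att = 3/4·(g−p) = 3/4·(14,-11) = (10.5000,-8.2500)
o1: d²=317 > ρ²=39 → inactive
o2: d²=29 ≤ ρ²=39; F_rep = 14·(-2,5)/29² = (-0.0333,0.0832)
F = F_att + ΣF_rep = (10.4667,-8.1668)
Δp = p'−p = (2.6167,-2.0417); α = Δx/Fx = (17605/6728) / (17605/1682) = 1/4
check: Δy/Fy = (-27473/13456) / (-27473/3364) = 1/4 ✓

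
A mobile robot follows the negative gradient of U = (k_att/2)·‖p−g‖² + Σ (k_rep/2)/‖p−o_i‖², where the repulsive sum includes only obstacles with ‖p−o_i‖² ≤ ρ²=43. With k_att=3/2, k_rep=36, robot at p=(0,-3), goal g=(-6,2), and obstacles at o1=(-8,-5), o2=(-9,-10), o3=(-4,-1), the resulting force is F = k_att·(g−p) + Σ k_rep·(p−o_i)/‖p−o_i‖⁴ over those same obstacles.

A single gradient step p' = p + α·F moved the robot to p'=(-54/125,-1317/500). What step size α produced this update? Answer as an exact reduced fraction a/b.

α = 1/20

F_att = 3/2·(g−p) = 3/2·(-6,5) = (-9.0000,7.5000)
o1: d²=68 > ρ²=43 → inactive
o2: d²=130 > ρ²=43 → inactive
o3: d²=20 ≤ ρ²=43; F_rep = 36·(4,-2)/20² = (0.3600,-0.1800)
F = F_att + ΣF_rep = (-8.6400,7.3200)
Δp = p'−p = (-0.4320,0.3660); α = Δx/Fx = (-54/125) / (-216/25) = 1/20
check: Δy/Fy = (183/500) / (183/25) = 1/20 ✓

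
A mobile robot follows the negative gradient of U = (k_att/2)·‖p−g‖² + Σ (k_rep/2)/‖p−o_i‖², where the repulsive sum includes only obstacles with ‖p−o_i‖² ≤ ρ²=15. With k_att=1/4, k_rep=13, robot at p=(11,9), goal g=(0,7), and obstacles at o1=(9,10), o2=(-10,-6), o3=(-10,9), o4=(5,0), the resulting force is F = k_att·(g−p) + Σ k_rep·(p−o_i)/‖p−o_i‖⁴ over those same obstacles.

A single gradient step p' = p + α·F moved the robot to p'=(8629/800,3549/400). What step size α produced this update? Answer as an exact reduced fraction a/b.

α = 1/8

F_att = 1/4·(g−p) = 1/4·(-11,-2) = (-2.7500,-0.5000)
o1: d²=5 ≤ ρ²=15; F_rep = 13·(2,-1)/5² = (1.0400,-0.5200)
o2: d²=666 > ρ²=15 → inactive
o3: d²=441 > ρ²=15 → inactive
o4: d²=117 > ρ²=15 → inactive
F = F_att + ΣF_rep = (-1.7100,-1.0200)
Δp = p'−p = (-0.2137,-0.1275); α = Δx/Fx = (-171/800) / (-171/100) = 1/8
check: Δy/Fy = (-51/400) / (-51/50) = 1/8 ✓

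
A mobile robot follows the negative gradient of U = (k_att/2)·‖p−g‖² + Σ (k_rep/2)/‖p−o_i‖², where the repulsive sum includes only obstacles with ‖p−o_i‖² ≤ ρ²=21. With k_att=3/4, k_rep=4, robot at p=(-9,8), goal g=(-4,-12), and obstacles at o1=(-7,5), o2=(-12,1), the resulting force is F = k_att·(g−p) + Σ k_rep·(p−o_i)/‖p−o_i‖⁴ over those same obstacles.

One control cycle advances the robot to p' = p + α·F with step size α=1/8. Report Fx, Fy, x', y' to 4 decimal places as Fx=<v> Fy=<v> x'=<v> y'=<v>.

Fx=3.7027 Fy=-14.9290 x'=-8.5372 y'=6.1339

F_att = 3/4·(g−p) = 3/4·(5,-20) = (3.7500,-15.0000)
o1: d²=13 ≤ ρ²=21; F_rep = 4·(-2,3)/13² = (-0.0473,0.0710)
o2: d²=58 > ρ²=21 → inactive
F = F_att + ΣF_rep = (3.7027,-14.9290)
p' = p + 1/8·F = (-8.5372,6.1339)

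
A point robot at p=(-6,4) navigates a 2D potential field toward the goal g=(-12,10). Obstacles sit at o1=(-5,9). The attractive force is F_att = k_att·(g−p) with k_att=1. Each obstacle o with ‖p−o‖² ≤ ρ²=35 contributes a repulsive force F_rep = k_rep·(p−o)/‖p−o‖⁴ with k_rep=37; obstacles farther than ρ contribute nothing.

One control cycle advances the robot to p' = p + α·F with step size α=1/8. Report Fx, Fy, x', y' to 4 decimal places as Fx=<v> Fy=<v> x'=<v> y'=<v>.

F_att = 1·(g−p) = 1·(-6,6) = (-6.0000,6.0000)
o1: d²=26 ≤ ρ²=35; F_rep = 37·(-1,-5)/26² = (-0.0547,-0.2737)
F = F_att + ΣF_rep = (-6.0547,5.7263)
p' = p + 1/8·F = (-6.7568,4.7158)

Fx=-6.0547 Fy=5.7263 x'=-6.7568 y'=4.7158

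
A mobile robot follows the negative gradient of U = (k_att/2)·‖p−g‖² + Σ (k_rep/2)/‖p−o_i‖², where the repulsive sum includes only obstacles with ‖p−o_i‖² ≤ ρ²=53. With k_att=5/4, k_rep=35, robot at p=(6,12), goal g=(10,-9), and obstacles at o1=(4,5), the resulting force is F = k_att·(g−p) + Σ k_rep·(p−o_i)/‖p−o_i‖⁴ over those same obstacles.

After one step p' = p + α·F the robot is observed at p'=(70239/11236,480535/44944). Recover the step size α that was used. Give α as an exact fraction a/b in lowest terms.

F_att = 5/4·(g−p) = 5/4·(4,-21) = (5.0000,-26.2500)
o1: d²=53 ≤ ρ²=53; F_rep = 35·(2,7)/53² = (0.0249,0.0872)
F = F_att + ΣF_rep = (5.0249,-26.1628)
Δp = p'−p = (0.2512,-1.3081); α = Δx/Fx = (2823/11236) / (14115/2809) = 1/20
check: Δy/Fy = (-58793/44944) / (-293965/11236) = 1/20 ✓

α = 1/20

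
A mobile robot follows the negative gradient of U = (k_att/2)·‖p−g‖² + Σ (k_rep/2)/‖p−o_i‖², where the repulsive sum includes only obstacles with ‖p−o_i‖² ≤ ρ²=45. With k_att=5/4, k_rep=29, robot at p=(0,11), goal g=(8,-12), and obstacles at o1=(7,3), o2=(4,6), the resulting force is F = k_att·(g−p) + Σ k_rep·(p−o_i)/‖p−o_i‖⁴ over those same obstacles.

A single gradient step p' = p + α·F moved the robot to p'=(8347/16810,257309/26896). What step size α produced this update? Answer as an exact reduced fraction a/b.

F_att = 5/4·(g−p) = 5/4·(8,-23) = (10.0000,-28.7500)
o1: d²=113 > ρ²=45 → inactive
o2: d²=41 ≤ ρ²=45; F_rep = 29·(-4,5)/41² = (-0.0690,0.0863)
F = F_att + ΣF_rep = (9.9310,-28.6637)
Δp = p'−p = (0.4965,-1.4332); α = Δx/Fx = (8347/16810) / (16694/1681) = 1/20
check: Δy/Fy = (-38547/26896) / (-192735/6724) = 1/20 ✓

α = 1/20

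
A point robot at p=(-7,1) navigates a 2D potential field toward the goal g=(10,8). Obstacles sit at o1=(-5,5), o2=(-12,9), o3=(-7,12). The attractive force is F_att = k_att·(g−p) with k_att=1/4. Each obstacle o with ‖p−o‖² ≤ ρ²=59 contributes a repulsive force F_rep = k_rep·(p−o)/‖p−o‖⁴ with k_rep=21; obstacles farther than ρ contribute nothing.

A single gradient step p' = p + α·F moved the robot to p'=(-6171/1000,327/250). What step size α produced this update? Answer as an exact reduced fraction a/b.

α = 1/5

F_att = 1/4·(g−p) = 1/4·(17,7) = (4.2500,1.7500)
o1: d²=20 ≤ ρ²=59; F_rep = 21·(-2,-4)/20² = (-0.1050,-0.2100)
o2: d²=89 > ρ²=59 → inactive
o3: d²=121 > ρ²=59 → inactive
F = F_att + ΣF_rep = (4.1450,1.5400)
Δp = p'−p = (0.8290,0.3080); α = Δx/Fx = (829/1000) / (829/200) = 1/5
check: Δy/Fy = (77/250) / (77/50) = 1/5 ✓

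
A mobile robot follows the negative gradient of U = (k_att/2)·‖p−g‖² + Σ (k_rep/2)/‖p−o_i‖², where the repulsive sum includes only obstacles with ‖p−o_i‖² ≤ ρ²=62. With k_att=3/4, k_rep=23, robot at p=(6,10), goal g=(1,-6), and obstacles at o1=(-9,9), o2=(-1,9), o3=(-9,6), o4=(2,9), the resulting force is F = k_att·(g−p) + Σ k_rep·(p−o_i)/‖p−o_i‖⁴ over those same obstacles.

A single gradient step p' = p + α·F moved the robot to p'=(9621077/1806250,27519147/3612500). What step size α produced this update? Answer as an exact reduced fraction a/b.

F_att = 3/4·(g−p) = 3/4·(-5,-16) = (-3.7500,-12.0000)
o1: d²=226 > ρ²=62 → inactive
o2: d²=50 ≤ ρ²=62; F_rep = 23·(7,1)/50² = (0.0644,0.0092)
o3: d²=241 > ρ²=62 → inactive
o4: d²=17 ≤ ρ²=62; F_rep = 23·(4,1)/17² = (0.3183,0.0796)
F = F_att + ΣF_rep = (-3.3673,-11.9112)
Δp = p'−p = (-0.6735,-2.3822); α = Δx/Fx = (-1216423/1806250) / (-1216423/361250) = 1/5
check: Δy/Fy = (-8605853/3612500) / (-8605853/722500) = 1/5 ✓

α = 1/5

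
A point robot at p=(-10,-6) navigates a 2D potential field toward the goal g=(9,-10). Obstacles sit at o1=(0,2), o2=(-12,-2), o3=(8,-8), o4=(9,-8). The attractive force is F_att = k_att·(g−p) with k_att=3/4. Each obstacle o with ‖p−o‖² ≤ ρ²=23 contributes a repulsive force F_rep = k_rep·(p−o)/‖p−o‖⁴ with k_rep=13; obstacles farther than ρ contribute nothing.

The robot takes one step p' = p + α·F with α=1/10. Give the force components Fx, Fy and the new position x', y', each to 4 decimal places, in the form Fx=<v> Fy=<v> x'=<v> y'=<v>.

Fx=14.3150 Fy=-3.1300 x'=-8.5685 y'=-6.3130

F_att = 3/4·(g−p) = 3/4·(19,-4) = (14.2500,-3.0000)
o1: d²=164 > ρ²=23 → inactive
o2: d²=20 ≤ ρ²=23; F_rep = 13·(2,-4)/20² = (0.0650,-0.1300)
o3: d²=328 > ρ²=23 → inactive
o4: d²=365 > ρ²=23 → inactive
F = F_att + ΣF_rep = (14.3150,-3.1300)
p' = p + 1/10·F = (-8.5685,-6.3130)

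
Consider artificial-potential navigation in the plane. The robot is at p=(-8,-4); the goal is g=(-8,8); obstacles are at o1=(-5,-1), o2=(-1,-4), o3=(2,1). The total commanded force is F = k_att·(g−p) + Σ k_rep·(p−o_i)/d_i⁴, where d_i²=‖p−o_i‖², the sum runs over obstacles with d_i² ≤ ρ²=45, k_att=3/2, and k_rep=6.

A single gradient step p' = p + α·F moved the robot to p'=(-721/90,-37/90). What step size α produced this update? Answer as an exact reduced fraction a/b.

α = 1/5

F_att = 3/2·(g−p) = 3/2·(0,12) = (0.0000,18.0000)
o1: d²=18 ≤ ρ²=45; F_rep = 6·(-3,-3)/18² = (-0.0556,-0.0556)
o2: d²=49 > ρ²=45 → inactive
o3: d²=125 > ρ²=45 → inactive
F = F_att + ΣF_rep = (-0.0556,17.9444)
Δp = p'−p = (-0.0111,3.5889); α = Δx/Fx = (-1/90) / (-1/18) = 1/5
check: Δy/Fy = (323/90) / (323/18) = 1/5 ✓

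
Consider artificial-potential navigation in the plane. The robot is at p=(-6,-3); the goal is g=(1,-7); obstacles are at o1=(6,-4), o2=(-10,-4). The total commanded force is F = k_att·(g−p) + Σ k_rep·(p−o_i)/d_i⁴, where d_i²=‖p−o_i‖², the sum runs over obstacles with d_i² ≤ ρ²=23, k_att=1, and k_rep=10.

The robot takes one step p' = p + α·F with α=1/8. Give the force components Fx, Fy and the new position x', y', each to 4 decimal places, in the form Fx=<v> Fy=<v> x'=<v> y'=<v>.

Fx=7.1384 Fy=-3.9654 x'=-5.1077 y'=-3.4957

F_att = 1·(g−p) = 1·(7,-4) = (7.0000,-4.0000)
o1: d²=145 > ρ²=23 → inactive
o2: d²=17 ≤ ρ²=23; F_rep = 10·(4,1)/17² = (0.1384,0.0346)
F = F_att + ΣF_rep = (7.1384,-3.9654)
p' = p + 1/8·F = (-5.1077,-3.4957)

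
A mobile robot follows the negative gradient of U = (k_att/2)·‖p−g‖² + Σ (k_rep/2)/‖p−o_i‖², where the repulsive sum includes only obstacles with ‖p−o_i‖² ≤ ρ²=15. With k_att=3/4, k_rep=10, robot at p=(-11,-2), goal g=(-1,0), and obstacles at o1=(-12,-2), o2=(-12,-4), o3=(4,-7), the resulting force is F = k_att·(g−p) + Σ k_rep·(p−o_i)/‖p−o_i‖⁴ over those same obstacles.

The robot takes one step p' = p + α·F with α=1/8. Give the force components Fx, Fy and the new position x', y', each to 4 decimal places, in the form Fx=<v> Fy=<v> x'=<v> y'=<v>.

F_att = 3/4·(g−p) = 3/4·(10,2) = (7.5000,1.5000)
o1: d²=1 ≤ ρ²=15; F_rep = 10·(1,0)/1² = (10.0000,0.0000)
o2: d²=5 ≤ ρ²=15; F_rep = 10·(1,2)/5² = (0.4000,0.8000)
o3: d²=250 > ρ²=15 → inactive
F = F_att + ΣF_rep = (17.9000,2.3000)
p' = p + 1/8·F = (-8.7625,-1.7125)

Fx=17.9000 Fy=2.3000 x'=-8.7625 y'=-1.7125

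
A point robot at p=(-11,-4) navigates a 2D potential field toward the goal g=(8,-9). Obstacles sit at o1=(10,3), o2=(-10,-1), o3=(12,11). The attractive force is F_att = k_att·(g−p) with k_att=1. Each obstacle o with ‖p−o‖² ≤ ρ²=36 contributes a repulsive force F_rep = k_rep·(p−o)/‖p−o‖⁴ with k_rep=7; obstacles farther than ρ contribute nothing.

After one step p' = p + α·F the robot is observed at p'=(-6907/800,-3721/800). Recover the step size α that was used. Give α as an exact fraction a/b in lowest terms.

α = 1/8

F_att = 1·(g−p) = 1·(19,-5) = (19.0000,-5.0000)
o1: d²=490 > ρ²=36 → inactive
o2: d²=10 ≤ ρ²=36; F_rep = 7·(-1,-3)/10² = (-0.0700,-0.2100)
o3: d²=754 > ρ²=36 → inactive
F = F_att + ΣF_rep = (18.9300,-5.2100)
Δp = p'−p = (2.3662,-0.6512); α = Δx/Fx = (1893/800) / (1893/100) = 1/8
check: Δy/Fy = (-521/800) / (-521/100) = 1/8 ✓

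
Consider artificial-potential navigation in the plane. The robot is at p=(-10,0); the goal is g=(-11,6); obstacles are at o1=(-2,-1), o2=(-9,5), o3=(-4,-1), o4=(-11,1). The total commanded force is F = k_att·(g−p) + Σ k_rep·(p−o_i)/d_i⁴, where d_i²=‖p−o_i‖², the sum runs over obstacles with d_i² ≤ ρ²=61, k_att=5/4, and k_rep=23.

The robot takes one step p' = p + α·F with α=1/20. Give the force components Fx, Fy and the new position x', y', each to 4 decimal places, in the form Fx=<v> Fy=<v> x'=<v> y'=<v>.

F_att = 5/4·(g−p) = 5/4·(-1,6) = (-1.2500,7.5000)
o1: d²=65 > ρ²=61 → inactive
o2: d²=26 ≤ ρ²=61; F_rep = 23·(-1,-5)/26² = (-0.0340,-0.1701)
o3: d²=37 ≤ ρ²=61; F_rep = 23·(-6,1)/37² = (-0.1008,0.0168)
o4: d²=2 ≤ ρ²=61; F_rep = 23·(1,-1)/2² = (5.7500,-5.7500)
F = F_att + ΣF_rep = (4.3652,1.5967)
p' = p + 1/20·F = (-9.7817,0.0798)

Fx=4.3652 Fy=1.5967 x'=-9.7817 y'=0.0798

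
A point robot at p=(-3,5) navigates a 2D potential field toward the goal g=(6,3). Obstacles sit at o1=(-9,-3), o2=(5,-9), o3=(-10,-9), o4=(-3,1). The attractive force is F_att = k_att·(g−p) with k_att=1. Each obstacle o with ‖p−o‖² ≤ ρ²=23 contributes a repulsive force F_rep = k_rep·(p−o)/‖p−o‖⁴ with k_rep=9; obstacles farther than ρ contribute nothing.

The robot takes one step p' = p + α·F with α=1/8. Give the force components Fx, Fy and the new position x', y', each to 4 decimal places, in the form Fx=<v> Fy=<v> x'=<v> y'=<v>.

Fx=9.0000 Fy=-1.8594 x'=-1.8750 y'=4.7676

F_att = 1·(g−p) = 1·(9,-2) = (9.0000,-2.0000)
o1: d²=100 > ρ²=23 → inactive
o2: d²=260 > ρ²=23 → inactive
o3: d²=245 > ρ²=23 → inactive
o4: d²=16 ≤ ρ²=23; F_rep = 9·(0,4)/16² = (0.0000,0.1406)
F = F_att + ΣF_rep = (9.0000,-1.8594)
p' = p + 1/8·F = (-1.8750,4.7676)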